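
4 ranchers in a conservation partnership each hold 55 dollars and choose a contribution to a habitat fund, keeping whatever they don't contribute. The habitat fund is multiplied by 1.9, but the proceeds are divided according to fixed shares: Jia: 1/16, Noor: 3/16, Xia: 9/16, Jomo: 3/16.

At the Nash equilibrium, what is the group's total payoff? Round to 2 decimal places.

269.50 dollars

Each unit j contributes comes back to j as 1.9 × (j's share), so j prefers to contribute only if that share exceeds 1/1.9 = 0.5263; otherwise keeping the unit dominates.
The only share above 0.5263 is Xia's 9/16, contributing 55; the remaining 3 contribute 0. Total contributed: 55.
The habitat fund pays out 1.9 × 55 = 104.50 in total (split across the unequal shares, but the aggregate is all that matters for the group sum).
The 3 free-riders keep 55 each, adding 165. Group total = 165 + 104.50 = 269.50.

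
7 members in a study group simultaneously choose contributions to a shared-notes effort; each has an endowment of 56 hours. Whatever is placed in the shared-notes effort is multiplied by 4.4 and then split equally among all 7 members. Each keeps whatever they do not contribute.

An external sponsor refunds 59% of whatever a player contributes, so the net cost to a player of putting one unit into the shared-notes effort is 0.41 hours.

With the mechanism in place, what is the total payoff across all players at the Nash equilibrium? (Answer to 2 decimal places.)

1956.08 hours

The effective private return per unit is now (4.4/7) / 0.41 = 1.5331 > 1, so every player's dominant strategy flips to full contribution.
So the Nash equilibrium is full contribution by all 7; the group earns 7 × (56 × 0.59 + 4.4 × 56) = 1956.08.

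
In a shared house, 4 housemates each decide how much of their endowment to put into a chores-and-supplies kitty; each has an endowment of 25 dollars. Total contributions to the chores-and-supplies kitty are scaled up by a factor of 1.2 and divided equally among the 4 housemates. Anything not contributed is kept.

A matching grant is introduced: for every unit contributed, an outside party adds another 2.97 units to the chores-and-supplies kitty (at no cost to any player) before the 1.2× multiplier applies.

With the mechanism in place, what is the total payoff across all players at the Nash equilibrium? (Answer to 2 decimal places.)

476.40 dollars

Under the mechanism each unit contributed yields 1.2 × 3.97 / 4 = 1.1910 back to its contributor per unit of net cost, which exceeds 1, making full contribution the dominant choice for everyone.
So the Nash equilibrium is full contribution by all 4; the group earns 1.2 × 3.97 × 100 = 476.40.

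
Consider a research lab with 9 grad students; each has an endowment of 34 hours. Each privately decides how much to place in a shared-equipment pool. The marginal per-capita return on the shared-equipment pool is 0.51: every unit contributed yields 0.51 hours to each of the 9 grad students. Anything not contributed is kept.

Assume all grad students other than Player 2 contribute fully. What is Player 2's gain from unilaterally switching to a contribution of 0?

Switching from a contribution of 34 to 0 lets Player 2 keep an extra 34 hours, but lowers the shared-equipment pool by 34, which costs Player 2 their own share of that drop: 0.51 × 34 = 17.34.
Net gain = 34 − 17.34 = 16.66. The private return per contributed unit (0.51) is below 1, so free-riding is indeed the best response regardless of what the others do.

16.66 hours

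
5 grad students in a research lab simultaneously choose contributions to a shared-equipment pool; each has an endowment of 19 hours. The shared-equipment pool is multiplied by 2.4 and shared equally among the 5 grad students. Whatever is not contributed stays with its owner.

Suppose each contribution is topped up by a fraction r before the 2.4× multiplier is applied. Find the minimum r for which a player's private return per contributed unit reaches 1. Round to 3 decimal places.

1.083

With matching at rate r, one contributed unit becomes (1 + r) in the shared-equipment pool and returns 2.4 × (1 + r) / 5 to the contributor.
Setting this equal to 1: 1 + r = 5/2.4 = 2.0833.
So the minimum matching rate is r = 2.0833 − 1 = 1.083.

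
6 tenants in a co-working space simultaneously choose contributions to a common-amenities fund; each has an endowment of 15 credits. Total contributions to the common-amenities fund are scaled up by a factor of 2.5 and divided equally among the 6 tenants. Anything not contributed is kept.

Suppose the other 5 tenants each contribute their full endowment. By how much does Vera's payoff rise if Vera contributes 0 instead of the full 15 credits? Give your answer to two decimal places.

Switching from a contribution of 15 to 0 lets Vera keep an extra 15 credits, but lowers the common-amenities fund by 15, which costs Vera their own share of that drop: 2.5/6 × 15 = 6.25.
Net gain = 15 − 6.25 = 8.75. The private return per contributed unit (0.4167) is below 1, so free-riding is indeed the best response regardless of what the others do.

8.75 credits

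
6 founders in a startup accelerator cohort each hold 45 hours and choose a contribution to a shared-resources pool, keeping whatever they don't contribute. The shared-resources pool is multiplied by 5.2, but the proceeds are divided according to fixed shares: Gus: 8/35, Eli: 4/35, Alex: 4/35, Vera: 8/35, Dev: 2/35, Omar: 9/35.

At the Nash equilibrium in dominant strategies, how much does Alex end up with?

125.23 hours

For player j, contributing a unit is worthwhile iff 5.2 × (j's share) ≥ 1, i.e. iff j's share is at least 0.1923.
Gus, Vera and Omar clear that bar, contributing 45 each; the remaining 3 contribute 0. Total contributed: 135.
Alex keeps 45 and receives 5.2 × 135 × 4/35 = 80.23 from the shared-resources pool, for a payoff of 125.23.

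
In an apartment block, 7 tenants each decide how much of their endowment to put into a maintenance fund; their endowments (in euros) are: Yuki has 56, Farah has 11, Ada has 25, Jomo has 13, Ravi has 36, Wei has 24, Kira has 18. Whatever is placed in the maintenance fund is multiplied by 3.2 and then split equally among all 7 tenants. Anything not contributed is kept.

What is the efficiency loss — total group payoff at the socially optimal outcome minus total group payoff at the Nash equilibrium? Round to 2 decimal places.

402.60 euros

The private return per contributed unit is 3.2/7 = 0.4571 < 1 for every player regardless of endowment, so the Nash equilibrium is zero contribution and the group total is Σ E_j = 56 + 11 + 25 + 13 + 36 + 24 + 18 = 183.
Each contributed unit returns 3.200 to the group, so the social optimum is full contribution by everyone: group total = 3.200 × 183 = 585.60.
Efficiency loss = (3.200 − 1) × 183 = 402.60.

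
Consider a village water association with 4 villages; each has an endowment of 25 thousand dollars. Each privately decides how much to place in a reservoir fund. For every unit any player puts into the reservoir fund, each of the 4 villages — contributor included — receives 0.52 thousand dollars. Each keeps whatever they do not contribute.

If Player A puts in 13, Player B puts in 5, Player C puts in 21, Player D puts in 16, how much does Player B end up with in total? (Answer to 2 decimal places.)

Total contributed: 13 + 5 + 21 + 16 = 55.
Each receives 0.52 × 55 = 28.60 from the reservoir fund.
Player B keeps 25 − 5 = 20, so Player B's payoff is 20 + 28.60 = 48.60.

48.60 thousand dollars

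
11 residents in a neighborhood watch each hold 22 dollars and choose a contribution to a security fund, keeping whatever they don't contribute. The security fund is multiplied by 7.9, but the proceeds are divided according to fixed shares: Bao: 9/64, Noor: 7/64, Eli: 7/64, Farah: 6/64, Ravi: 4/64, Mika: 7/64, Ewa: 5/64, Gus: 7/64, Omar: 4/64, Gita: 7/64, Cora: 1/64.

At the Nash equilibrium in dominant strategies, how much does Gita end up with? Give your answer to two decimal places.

41.01 dollars

Player j's private return per contributed unit is 7.9 × (j's share). Contributing is weakly dominant for j when that share is at least 1/7.9 = 0.1266, and contributing 0 is dominant otherwise.
Only Bao (9/64) clears that bar, contributing 22; the remaining 10 contribute 0. Total contributed: 22.
Gita keeps 22 and receives 7.9 × 22 × 7/64 = 19.01 from the security fund, for a payoff of 41.01.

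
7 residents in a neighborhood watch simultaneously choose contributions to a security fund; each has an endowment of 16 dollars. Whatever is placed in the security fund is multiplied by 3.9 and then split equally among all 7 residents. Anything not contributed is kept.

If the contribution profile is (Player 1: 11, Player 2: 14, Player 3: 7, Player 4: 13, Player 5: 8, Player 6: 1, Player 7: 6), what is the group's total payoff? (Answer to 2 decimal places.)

Total contributed: 11 + 14 + 7 + 13 + 8 + 1 + 6 = 60; total kept: 7 × 16 − 60 = 52.
The security fund pays out 3.9 × 60 = 234.00 in aggregate.
Group total = 52 + 234.00 = 286.00.

286.00 dollars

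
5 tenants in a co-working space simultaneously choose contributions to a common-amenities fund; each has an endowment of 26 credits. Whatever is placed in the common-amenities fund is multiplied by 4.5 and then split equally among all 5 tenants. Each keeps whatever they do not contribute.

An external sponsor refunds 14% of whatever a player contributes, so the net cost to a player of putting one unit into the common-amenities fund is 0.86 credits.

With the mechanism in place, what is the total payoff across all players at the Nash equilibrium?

With the mechanism, a contributed unit returns (4.5/5) / 0.86 = 1.0465 per unit of net cost to the contributor — now above 1 — so contributing fully is weakly dominant for every player.
At the Nash equilibrium everyone contributes 26. Group total payoff = 5 × (26 × 0.14 + 4.5 × 26) = 603.20.

603.20 credits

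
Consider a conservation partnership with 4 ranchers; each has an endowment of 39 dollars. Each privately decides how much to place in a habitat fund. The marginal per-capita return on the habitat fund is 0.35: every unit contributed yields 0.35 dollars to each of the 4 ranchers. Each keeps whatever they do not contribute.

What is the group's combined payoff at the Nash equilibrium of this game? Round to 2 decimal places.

156.00 dollars

The private return per contributed unit is 0.35 < 1, so contributing 0 is dominant for every player. At the Nash equilibrium everyone keeps their 39, and the group total is 4 × 39 = 156.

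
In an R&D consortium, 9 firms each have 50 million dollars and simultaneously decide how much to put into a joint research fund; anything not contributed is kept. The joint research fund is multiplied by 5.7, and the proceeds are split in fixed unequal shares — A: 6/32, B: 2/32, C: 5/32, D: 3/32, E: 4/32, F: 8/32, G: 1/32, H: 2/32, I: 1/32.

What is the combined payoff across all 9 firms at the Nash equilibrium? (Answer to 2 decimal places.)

920.00 million dollars

Player j's private return per contributed unit is 5.7 × (j's share). Contributing is weakly dominant for j when that share is at least 1/5.7 = 0.1754, and contributing 0 is dominant otherwise.
The shares above 0.1754 belong to A and F, contributing 50 each; the remaining 7 contribute 0. Total contributed: 100.
The joint research fund pays out 5.7 × 100 = 570.00 in total (split across the unequal shares, but the aggregate is all that matters for the group sum).
The 7 free-riders keep 50 each, adding 350. Group total = 350 + 570.00 = 920.00.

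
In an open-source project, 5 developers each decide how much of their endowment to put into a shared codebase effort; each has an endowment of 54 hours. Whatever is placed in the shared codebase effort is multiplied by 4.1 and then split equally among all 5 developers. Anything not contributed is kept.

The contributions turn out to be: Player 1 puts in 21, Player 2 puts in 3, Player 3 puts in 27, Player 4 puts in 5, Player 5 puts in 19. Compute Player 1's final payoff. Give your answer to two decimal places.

94.50 hours

Total contributed: 21 + 3 + 27 + 5 + 19 = 75.
Each receives 4.1 × 75 / 5 = 61.50 from the shared codebase effort.
Player 1 keeps 54 − 21 = 33, so Player 1's payoff is 33 + 61.50 = 94.50.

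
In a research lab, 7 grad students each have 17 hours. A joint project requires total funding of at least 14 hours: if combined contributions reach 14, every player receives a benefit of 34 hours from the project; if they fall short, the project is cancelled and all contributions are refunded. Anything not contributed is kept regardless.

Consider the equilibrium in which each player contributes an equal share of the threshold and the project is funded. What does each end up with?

Equal share of the threshold: 14/7 = 2.
At this profile no one gains by cutting their contribution: any cut drops the total below 14, the project is cancelled, contributions are refunded, and the deviator ends with 17, which is less than 17 − 2 + 34 = 49. Contributing more than 2 just wastes the excess. So contributing exactly 2 is a best response.
Each player's payoff: 17 − 2 + 34 = 49.

49 hours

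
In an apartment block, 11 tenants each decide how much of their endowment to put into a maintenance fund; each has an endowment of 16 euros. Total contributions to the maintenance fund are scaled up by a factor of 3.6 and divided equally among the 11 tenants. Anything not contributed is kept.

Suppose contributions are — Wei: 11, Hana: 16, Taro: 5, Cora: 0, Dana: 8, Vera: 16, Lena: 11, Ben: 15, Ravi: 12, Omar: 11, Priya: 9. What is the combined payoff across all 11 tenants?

472.40 euros

Total contributed: 11 + 16 + 5 + 0 + 8 + 16 + 11 + 15 + 12 + 11 + 9 = 114; total kept: 11 × 16 − 114 = 62.
The maintenance fund pays out 3.6 × 114 = 410.40 in aggregate.
Group total = 62 + 410.40 = 472.40.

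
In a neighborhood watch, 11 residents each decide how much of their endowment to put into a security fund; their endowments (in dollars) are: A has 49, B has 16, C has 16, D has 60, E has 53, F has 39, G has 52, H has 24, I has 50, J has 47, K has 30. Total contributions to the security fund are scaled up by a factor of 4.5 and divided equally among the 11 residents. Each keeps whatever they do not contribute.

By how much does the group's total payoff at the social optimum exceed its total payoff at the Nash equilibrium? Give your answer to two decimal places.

The private return per contributed unit is 4.5/11 = 0.4091 < 1 for every player regardless of endowment, so the Nash equilibrium is zero contribution and the group total is Σ E_j = 49 + 16 + 16 + 60 + 53 + 39 + 52 + 24 + 50 + 47 + 30 = 436.
Each contributed unit returns 4.500 to the group, so the social optimum is full contribution by everyone: group total = 4.500 × 436 = 1962.00.
Efficiency loss = (4.500 − 1) × 436 = 1526.00.

1526.00 dollars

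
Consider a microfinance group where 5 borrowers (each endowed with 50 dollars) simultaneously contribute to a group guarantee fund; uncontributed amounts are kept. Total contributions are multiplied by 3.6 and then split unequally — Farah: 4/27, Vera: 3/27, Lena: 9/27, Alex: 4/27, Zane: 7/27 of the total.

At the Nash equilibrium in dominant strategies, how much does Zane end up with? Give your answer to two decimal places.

Each unit j contributes comes back to j as 3.6 × (j's share), so j prefers to contribute only if that share exceeds 1/3.6 = 0.2778; otherwise keeping the unit dominates.
Only Lena (9/27) clears that bar, contributing 50; the remaining 4 contribute 0. Total contributed: 50.
Zane keeps 50 and receives 3.6 × 50 × 7/27 = 46.67 from the group guarantee fund, for a payoff of 96.67.

96.67 dollars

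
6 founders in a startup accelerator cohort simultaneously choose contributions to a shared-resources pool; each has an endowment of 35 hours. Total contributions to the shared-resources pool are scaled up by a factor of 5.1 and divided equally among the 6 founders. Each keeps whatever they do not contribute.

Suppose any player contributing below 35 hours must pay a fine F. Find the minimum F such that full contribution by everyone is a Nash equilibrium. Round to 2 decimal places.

Given the others contribute fully, the best deviation is to contribute 0 (any partial contribution still incurs the fine and gives up units whose private return 0.8500 is below 1).
Deviating from 35 to 0 saves 35 hours but forfeits the deviator's share of the drop in the shared-resources pool: 5.1/6 × 35 = 29.75.
So the deviation gain is 35 − 29.75 = 5.25, and the fine must be at least 5.25 hours to wipe it out.

5.25 hours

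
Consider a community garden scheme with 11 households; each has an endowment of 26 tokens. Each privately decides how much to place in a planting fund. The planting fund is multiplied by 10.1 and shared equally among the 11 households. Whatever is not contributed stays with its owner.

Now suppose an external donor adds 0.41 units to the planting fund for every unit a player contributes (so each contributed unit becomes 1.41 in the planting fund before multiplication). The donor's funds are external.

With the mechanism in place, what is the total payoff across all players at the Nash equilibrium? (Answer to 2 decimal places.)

With the mechanism, a contributed unit returns 10.1 × 1.41 / 11 = 1.2946 per unit of net cost to the contributor — now above 1 — so contributing fully is weakly dominant for every player.
So the Nash equilibrium is full contribution by all 11; the group earns 10.1 × 1.41 × 286 = 4072.93.

4072.93 tokens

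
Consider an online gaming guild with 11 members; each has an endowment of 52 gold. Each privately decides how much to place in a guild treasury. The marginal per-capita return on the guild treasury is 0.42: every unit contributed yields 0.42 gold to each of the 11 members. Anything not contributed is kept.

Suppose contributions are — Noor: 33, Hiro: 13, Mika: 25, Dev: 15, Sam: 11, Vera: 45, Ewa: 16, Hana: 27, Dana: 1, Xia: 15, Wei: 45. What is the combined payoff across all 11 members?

1462.52 gold

Total contributed: 33 + 13 + 25 + 15 + 11 + 45 + 16 + 27 + 1 + 15 + 45 = 246; total kept: 11 × 52 − 246 = 326.
The guild treasury pays out 0.42 × 11 × 246 = 1136.52 in aggregate.
Group total = 326 + 1136.52 = 1462.52.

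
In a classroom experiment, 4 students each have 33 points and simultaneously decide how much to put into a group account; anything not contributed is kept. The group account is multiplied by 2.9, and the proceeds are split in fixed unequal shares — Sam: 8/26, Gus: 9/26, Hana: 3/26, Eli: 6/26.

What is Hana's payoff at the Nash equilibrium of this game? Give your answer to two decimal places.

A player with share s gets back 2.9·s per unit contributed, so full contribution is dominant for anyone with s > 1/2.9 = 0.3448 and zero contribution is dominant for anyone below.
Only Gus (9/26) clears that bar, contributing 33; the remaining 3 contribute 0. Total contributed: 33.
Hana keeps 33 and receives 2.9 × 33 × 3/26 = 11.04 from the group account, for a payoff of 44.04.

44.04 points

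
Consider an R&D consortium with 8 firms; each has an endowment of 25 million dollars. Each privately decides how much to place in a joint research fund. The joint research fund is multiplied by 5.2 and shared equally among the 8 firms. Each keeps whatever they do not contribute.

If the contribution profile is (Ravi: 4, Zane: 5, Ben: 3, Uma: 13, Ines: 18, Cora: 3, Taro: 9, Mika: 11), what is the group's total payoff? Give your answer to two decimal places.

477.20 million dollars

Total contributed: 4 + 5 + 3 + 13 + 18 + 3 + 9 + 11 = 66; total kept: 8 × 25 − 66 = 134.
The joint research fund pays out 5.2 × 66 = 343.20 in aggregate.
Group total = 134 + 343.20 = 477.20.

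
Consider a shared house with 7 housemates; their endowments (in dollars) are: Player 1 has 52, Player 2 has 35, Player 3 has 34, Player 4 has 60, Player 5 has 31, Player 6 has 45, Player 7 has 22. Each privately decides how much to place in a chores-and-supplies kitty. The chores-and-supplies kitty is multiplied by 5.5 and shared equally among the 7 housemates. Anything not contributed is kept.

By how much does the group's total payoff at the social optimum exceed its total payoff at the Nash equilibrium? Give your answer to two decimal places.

1255.50 dollars

The private return per contributed unit is 5.5/7 = 0.7857 < 1 for every player regardless of endowment, so the Nash equilibrium is zero contribution and the group total is Σ E_j = 52 + 35 + 34 + 60 + 31 + 45 + 22 = 279.
Each contributed unit returns 5.500 to the group, so the social optimum is full contribution by everyone: group total = 5.500 × 279 = 1534.50.
Efficiency loss = (5.500 − 1) × 279 = 1255.50.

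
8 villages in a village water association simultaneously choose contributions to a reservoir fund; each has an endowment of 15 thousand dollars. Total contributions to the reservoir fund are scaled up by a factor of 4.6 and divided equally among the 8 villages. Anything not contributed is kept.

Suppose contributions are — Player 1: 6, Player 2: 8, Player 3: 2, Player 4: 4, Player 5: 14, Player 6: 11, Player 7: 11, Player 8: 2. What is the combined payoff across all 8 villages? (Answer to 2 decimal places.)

328.80 thousand dollars

Total contributed: 6 + 8 + 2 + 4 + 14 + 11 + 11 + 2 = 58; total kept: 8 × 15 − 58 = 62.
The reservoir fund pays out 4.6 × 58 = 266.80 in aggregate.
Group total = 62 + 266.80 = 328.80.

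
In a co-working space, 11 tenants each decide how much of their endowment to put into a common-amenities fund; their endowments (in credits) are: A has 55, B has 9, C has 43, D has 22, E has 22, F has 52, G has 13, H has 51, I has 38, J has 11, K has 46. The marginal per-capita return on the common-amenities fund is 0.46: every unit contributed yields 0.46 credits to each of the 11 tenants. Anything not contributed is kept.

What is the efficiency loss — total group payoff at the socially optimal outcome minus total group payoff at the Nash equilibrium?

1469.72 credits

The private return per contributed unit is 0.46 < 1 for everyone, so the Nash equilibrium is zero contribution and the group total is Σ E_j = 55 + 9 + 43 + 22 + 22 + 52 + 13 + 51 + 38 + 11 + 46 = 362.
Each contributed unit returns 5.060 to the group, so the social optimum is full contribution by everyone: group total = 5.060 × 362 = 1831.72.
Efficiency loss = (5.060 − 1) × 362 = 1469.72.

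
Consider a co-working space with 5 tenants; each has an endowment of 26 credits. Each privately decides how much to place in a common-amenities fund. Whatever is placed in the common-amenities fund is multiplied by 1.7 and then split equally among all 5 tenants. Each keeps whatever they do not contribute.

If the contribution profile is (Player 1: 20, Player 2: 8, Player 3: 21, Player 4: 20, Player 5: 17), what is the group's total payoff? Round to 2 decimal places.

190.20 credits

Total contributed: 20 + 8 + 21 + 20 + 17 = 86; total kept: 5 × 26 − 86 = 44.
The common-amenities fund pays out 1.7 × 86 = 146.20 in aggregate.
Group total = 44 + 146.20 = 190.20.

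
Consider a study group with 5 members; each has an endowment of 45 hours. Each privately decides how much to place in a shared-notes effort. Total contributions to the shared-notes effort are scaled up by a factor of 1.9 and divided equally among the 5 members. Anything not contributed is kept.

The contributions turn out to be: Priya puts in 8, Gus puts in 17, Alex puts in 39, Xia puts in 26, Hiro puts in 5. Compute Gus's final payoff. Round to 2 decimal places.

64.10 hours

Total contributed: 8 + 17 + 39 + 26 + 5 = 95.
Each receives 1.9 × 95 / 5 = 36.10 from the shared-notes effort.
Gus keeps 45 − 17 = 28, so Gus's payoff is 28 + 36.10 = 64.10.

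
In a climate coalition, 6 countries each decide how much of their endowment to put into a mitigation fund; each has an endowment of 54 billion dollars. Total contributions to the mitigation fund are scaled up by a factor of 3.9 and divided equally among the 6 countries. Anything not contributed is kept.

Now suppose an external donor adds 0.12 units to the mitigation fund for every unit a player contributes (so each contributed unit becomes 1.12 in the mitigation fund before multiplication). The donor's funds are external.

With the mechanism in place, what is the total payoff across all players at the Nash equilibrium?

324.00 billion dollars

Even with the mechanism, each unit contributed returns only 3.9 × 1.12 / 6 = 0.7280 per unit of net cost, so contributing nothing is still dominant.
At the Nash equilibrium no one contributes; group total payoff = 6 × 54 = 324.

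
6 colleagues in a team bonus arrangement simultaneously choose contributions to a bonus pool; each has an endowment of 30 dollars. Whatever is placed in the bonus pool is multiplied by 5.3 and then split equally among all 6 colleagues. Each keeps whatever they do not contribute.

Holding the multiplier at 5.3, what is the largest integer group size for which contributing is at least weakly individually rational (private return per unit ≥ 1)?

Private return per unit is 5.3/(group size), which is ≥ 1 whenever the group size is ≤ 5.3.
The largest such integer is 5.

5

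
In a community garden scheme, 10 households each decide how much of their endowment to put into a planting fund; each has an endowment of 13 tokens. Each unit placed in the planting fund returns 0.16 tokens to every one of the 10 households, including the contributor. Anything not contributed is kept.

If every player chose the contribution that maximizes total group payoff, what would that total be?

Each contributed unit returns 1.600 to the group as a whole (0.16 to each of 10 players), which exceeds 1, so the social optimum is full contribution: group total = 1.600 × 130 = 208.00.

208.00 tokens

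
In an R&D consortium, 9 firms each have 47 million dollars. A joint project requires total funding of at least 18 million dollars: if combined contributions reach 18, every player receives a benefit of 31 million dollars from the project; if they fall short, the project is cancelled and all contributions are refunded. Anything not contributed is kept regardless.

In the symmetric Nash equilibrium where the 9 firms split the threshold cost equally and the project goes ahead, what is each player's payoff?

76 million dollars

Equal share of the threshold: 18/9 = 2.
At this profile no one gains by cutting their contribution: any cut drops the total below 18, the project is cancelled, contributions are refunded, and the deviator ends with 47, which is less than 47 − 2 + 31 = 76. Contributing more than 2 just wastes the excess. So contributing exactly 2 is a best response.
Each player's payoff: 47 − 2 + 31 = 76.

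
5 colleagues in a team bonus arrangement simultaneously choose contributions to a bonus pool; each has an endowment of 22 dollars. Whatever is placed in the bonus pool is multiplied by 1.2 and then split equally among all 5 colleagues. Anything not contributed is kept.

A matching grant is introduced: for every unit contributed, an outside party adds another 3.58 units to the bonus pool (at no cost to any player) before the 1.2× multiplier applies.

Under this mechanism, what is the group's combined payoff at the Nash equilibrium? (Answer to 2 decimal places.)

604.56 dollars

The effective private return per unit is now 1.2 × 4.58 / 5 = 1.0992 > 1, so every player's dominant strategy flips to full contribution.
So the Nash equilibrium is full contribution by all 5; the group earns 1.2 × 4.58 × 110 = 604.56.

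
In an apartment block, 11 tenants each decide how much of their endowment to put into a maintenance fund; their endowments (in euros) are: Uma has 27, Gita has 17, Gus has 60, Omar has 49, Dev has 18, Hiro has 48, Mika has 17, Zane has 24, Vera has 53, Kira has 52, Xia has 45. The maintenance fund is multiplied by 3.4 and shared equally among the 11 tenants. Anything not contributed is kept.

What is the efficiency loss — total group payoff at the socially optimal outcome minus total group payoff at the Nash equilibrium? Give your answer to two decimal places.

The private return per contributed unit is 3.4/11 = 0.3091 < 1 for every player regardless of endowment, so the Nash equilibrium is zero contribution and the group total is Σ E_j = 27 + 17 + 60 + 49 + 18 + 48 + 17 + 24 + 53 + 52 + 45 = 410.
Each contributed unit returns 3.400 to the group, so the social optimum is full contribution by everyone: group total = 3.400 × 410 = 1394.00.
Efficiency loss = (3.400 − 1) × 410 = 984.00.

984.00 euros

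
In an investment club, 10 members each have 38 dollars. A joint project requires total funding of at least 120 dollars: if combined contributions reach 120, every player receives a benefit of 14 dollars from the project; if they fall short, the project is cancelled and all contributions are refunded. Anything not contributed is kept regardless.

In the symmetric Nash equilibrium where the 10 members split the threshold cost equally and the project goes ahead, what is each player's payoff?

40 dollars

Equal share of the threshold: 120/10 = 12.
At this profile no one gains by cutting their contribution: any cut drops the total below 120, the project is cancelled, contributions are refunded, and the deviator ends with 38, which is less than 38 − 12 + 14 = 40. Contributing more than 12 just wastes the excess. So contributing exactly 12 is a best response.
Each player's payoff: 38 − 12 + 14 = 40.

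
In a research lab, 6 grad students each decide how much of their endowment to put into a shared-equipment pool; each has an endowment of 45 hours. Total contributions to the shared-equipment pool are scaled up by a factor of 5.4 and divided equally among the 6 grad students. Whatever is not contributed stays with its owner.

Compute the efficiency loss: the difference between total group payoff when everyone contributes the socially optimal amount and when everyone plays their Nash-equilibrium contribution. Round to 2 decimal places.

1188.00 hours

Each contributed unit returns 5.4/6 = 0.9000 to its contributor — below 1 — so contributing 0 is dominant for every player. At the Nash equilibrium everyone keeps their 45, and the group total is 6 × 45 = 270.
Each contributed unit returns 5.400 to the group as a whole (0.9000 to each of 6 players), which exceeds 1, so the social optimum is full contribution: group total = 5.400 × 270 = 1458.00.
Efficiency loss = 1458.00 − 270 = 1188.00.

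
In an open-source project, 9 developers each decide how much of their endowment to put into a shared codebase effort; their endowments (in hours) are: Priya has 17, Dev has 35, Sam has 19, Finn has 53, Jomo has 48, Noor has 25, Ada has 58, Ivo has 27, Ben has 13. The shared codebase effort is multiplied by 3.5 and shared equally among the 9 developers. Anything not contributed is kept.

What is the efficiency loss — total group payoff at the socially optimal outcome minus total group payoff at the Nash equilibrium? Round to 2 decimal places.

The private return per contributed unit is 3.5/9 = 0.3889 < 1 for every player regardless of endowment, so the Nash equilibrium is zero contribution and the group total is Σ E_j = 17 + 35 + 19 + 53 + 48 + 25 + 58 + 27 + 13 = 295.
Each contributed unit returns 3.500 to the group, so the social optimum is full contribution by everyone: group total = 3.500 × 295 = 1032.50.
Efficiency loss = (3.500 − 1) × 295 = 737.50.

737.50 hours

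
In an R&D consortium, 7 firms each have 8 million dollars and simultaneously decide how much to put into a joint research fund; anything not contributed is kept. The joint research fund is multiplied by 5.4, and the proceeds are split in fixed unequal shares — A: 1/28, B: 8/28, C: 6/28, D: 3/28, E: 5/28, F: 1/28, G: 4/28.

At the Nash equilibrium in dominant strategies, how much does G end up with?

Player j's private return per contributed unit is 5.4 × (j's share). Contributing is weakly dominant for j when that share is at least 1/5.4 = 0.1852, and contributing 0 is dominant otherwise.
B and C clear that bar, contributing 8 each; the remaining 5 contribute 0. Total contributed: 16.
G keeps 8 and receives 5.4 × 16 × 4/28 = 12.34 from the joint research fund, for a payoff of 20.34.

20.34 million dollars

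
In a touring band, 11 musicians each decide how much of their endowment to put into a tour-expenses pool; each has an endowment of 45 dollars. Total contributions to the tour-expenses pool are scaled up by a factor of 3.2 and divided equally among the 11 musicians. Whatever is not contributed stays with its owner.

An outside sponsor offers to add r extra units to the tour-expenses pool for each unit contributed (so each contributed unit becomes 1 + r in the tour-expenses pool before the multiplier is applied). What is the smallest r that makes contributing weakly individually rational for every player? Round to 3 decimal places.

2.438

With matching at rate r, one contributed unit becomes (1 + r) in the tour-expenses pool and returns 3.2 × (1 + r) / 11 to the contributor.
Setting this equal to 1: 1 + r = 11/3.2 = 3.4375.
So the minimum matching rate is r = 3.4375 − 1 = 2.438.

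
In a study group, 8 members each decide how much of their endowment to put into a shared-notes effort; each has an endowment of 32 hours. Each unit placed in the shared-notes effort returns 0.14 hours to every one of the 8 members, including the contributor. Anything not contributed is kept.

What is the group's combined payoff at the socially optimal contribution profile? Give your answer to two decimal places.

Each contributed unit returns 1.120 to the group as a whole (0.14 to each of 8 players), which exceeds 1, so the social optimum is full contribution: group total = 1.120 × 256 = 286.72.

286.72 hours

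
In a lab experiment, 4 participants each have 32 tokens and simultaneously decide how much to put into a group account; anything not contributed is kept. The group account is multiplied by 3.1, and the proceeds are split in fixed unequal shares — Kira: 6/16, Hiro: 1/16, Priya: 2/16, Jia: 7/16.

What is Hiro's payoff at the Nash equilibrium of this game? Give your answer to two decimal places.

44.40 tokens

For player j, contributing a unit is worthwhile iff 3.1 × (j's share) ≥ 1, i.e. iff j's share is at least 0.3226.
The shares above 0.3226 belong to Kira and Jia, contributing 32 each; the remaining 2 contribute 0. Total contributed: 64.
Hiro keeps 32 and receives 3.1 × 64 × 1/16 = 12.40 from the group account, for a payoff of 44.40.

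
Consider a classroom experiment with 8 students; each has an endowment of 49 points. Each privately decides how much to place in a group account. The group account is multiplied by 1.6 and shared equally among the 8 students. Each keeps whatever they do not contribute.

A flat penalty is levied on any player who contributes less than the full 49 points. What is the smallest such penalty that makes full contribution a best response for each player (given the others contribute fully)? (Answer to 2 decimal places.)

Given the others contribute fully, the best deviation is to contribute 0 (any partial contribution still incurs the fine and gives up units whose private return 0.2000 is below 1).
Deviating from 49 to 0 saves 49 points but forfeits the deviator's share of the drop in the group account: 1.6/8 × 49 = 9.80.
So the deviation gain is 49 − 9.80 = 39.20, and the fine must be at least 39.20 points to wipe it out.

39.20 points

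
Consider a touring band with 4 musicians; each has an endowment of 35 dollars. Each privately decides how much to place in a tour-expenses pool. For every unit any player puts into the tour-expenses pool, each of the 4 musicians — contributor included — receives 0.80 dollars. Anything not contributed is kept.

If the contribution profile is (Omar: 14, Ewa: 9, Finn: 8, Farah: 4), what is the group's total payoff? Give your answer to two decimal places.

Total contributed: 14 + 9 + 8 + 4 = 35; total kept: 4 × 35 − 35 = 105.
The tour-expenses pool pays out 0.80 × 4 × 35 = 112.00 in aggregate.
Group total = 105 + 112.00 = 217.00.

217.00 dollars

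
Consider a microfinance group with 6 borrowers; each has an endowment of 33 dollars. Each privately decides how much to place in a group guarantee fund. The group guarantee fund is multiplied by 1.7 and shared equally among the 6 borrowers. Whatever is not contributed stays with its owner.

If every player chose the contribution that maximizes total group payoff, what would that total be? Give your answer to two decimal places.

336.60 dollars

Each contributed unit returns 1.700 to the group as a whole (0.2833 to each of 6 players), which exceeds 1, so the social optimum is full contribution: group total = 1.700 × 198 = 336.60.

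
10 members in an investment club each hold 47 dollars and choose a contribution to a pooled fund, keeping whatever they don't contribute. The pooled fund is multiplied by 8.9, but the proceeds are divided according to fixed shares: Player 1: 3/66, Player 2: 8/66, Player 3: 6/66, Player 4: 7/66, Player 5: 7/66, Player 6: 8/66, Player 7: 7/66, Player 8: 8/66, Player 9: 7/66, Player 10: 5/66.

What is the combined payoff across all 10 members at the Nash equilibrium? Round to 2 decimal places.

Player j's private return per contributed unit is 8.9 × (j's share). Contributing is weakly dominant for j when that share is at least 1/8.9 = 0.1124, and contributing 0 is dominant otherwise.
The shares above 0.1124 belong to Player 2, Player 6 and Player 8, contributing 47 each; the remaining 7 contribute 0. Total contributed: 141.
The pooled fund pays out 8.9 × 141 = 1254.90 in total (split across the unequal shares, but the aggregate is all that matters for the group sum).
The 7 free-riders keep 47 each, adding 329. Group total = 329 + 1254.90 = 1583.90.

1583.90 dollars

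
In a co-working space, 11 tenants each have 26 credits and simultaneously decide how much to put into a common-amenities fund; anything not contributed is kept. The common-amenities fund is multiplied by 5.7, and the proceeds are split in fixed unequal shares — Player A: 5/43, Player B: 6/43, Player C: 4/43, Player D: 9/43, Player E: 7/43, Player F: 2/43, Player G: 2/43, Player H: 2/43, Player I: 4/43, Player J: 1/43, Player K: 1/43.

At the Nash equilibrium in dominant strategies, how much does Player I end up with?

39.79 credits

Each unit j contributes comes back to j as 5.7 × (j's share), so j prefers to contribute only if that share exceeds 1/5.7 = 0.1754; otherwise keeping the unit dominates.
The only share above 0.1754 is Player D's 9/43, contributing 26; the remaining 10 contribute 0. Total contributed: 26.
Player I keeps 26 and receives 5.7 × 26 × 4/43 = 13.79 from the common-amenities fund, for a payoff of 39.79.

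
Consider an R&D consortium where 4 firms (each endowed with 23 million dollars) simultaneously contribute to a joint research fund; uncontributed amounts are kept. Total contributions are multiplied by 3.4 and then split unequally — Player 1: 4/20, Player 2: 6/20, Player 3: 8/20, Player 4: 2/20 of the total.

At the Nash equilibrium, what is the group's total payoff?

Each unit j contributes comes back to j as 3.4 × (j's share), so j prefers to contribute only if that share exceeds 1/3.4 = 0.2941; otherwise keeping the unit dominates.
The shares above 0.2941 belong to Player 2 and Player 3, contributing 23 each; the remaining 2 contribute 0. Total contributed: 46.
The joint research fund pays out 3.4 × 46 = 156.40 in total (split across the unequal shares, but the aggregate is all that matters for the group sum).
The 2 free-riders keep 23 each, adding 46. Group total = 46 + 156.40 = 202.40.

202.40 million dollars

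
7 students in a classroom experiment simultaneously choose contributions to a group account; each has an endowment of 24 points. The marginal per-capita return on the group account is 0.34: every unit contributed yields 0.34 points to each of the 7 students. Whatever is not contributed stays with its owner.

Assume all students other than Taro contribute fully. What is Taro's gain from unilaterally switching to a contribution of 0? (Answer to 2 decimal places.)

Switching from a contribution of 24 to 0 lets Taro keep an extra 24 points, but lowers the group account by 24, which costs Taro their own share of that drop: 0.34 × 24 = 8.16.
Net gain = 24 − 8.16 = 15.84. The private return per contributed unit (0.34) is below 1, so free-riding is indeed the best response regardless of what the others do.

15.84 points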